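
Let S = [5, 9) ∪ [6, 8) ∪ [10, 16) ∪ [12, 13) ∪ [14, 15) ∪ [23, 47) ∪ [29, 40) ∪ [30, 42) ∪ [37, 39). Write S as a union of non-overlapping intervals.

[6, 8) overlaps/touches [5, 9) → extend to [5, 9).
[10, 16) is disjoint → start new block.
[12, 13) overlaps/touches [10, 16) → extend to [10, 16).
[14, 15) overlaps/touches [10, 16) → extend to [10, 16).
[23, 47) is disjoint → start new block.
[29, 40) overlaps/touches [23, 47) → extend to [23, 47).
[30, 42) overlaps/touches [23, 47) → extend to [23, 47).
[37, 39) overlaps/touches [23, 47) → extend to [23, 47).

[5, 9) ∪ [10, 16) ∪ [23, 47)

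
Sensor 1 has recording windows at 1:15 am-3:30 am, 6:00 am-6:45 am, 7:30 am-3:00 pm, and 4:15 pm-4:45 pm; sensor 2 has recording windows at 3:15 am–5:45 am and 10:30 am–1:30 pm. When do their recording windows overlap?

1:15 am–3:30 am ∩ B → 3:15 am–3:30 am.
6:00 am–6:45 am meets no B interval.
7:30 am–3:00 pm ∩ B → 10:30 am–1:30 pm.
4:15 pm–4:45 pm meets no B interval.

3:15 am–3:30 am, 10:30 am–1:30 pm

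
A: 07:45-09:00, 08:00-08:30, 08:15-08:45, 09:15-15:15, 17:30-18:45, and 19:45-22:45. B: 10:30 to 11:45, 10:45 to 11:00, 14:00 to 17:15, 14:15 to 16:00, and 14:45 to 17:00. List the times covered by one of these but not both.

Merge the first list: 07:45–09:00, 09:15–15:15, 17:30–18:45, 19:45–22:45.
Merge the second list: 10:30–11:45, 14:00–17:15.
A but not B: 07:45–09:00, 09:15–10:30, 11:45–14:00, 17:30–18:45, 19:45–22:45.
B but not A: 15:15–17:15.
Combining gives A △ B.

07:45–09:00, 09:15–10:30, 11:45–14:00, 15:15–17:15, 17:30–18:45, 19:45–22:45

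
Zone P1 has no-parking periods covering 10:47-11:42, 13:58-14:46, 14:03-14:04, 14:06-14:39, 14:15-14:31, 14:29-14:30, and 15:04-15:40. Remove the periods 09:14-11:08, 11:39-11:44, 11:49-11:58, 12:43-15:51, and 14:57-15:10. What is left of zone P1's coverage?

11:08–11:39

Merge the first list: 10:47–11:42, 13:58–14:46, 15:04–15:40.
Merge the second list: 09:14–11:08, 11:39–11:44, 11:49–11:58, 12:43–15:51.
10:47–11:42 minus B → 11:08–11:39.
13:58–14:46: fully covered by B → removed.
15:04–15:40: fully covered by B → removed.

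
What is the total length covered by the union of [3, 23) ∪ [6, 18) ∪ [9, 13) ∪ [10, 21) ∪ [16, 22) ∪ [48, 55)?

Merged: [3, 23), [48, 55).
Lengths: 20 + 7 = 27.

27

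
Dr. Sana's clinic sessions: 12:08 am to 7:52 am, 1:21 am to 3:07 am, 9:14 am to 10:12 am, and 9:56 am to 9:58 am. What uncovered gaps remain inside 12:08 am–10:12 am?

After merging, the occupied span is 12:08 am-7:52 am, 9:14 am-10:12 am.
Complement within 12:08 am-10:12 am: 7:52 am-9:14 am.

7:52 am-9:14 am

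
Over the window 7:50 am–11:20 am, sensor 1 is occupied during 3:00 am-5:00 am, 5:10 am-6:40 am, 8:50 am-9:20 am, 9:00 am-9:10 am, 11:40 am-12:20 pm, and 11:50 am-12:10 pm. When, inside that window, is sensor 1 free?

Covered (merged): 3:00 am-5:00 am, 5:10 am-6:40 am, 8:50 am-9:20 am, 11:40 am-12:20 pm.
Complement within 7:50 am-11:20 am: 7:50 am-8:50 am, 9:20 am-11:20 am.

7:50 am-8:50 am, 9:20 am-11:20 am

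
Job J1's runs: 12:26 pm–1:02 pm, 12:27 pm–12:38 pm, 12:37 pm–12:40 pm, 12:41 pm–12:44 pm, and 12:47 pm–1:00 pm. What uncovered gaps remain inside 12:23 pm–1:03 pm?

12:23 pm–12:26 pm, 1:02 pm–1:03 pm

The merged coverage is 12:26 pm–1:02 pm.
Gaps within 12:23 pm–1:03 pm: 12:23 pm–12:26 pm, 1:02 pm–1:03 pm.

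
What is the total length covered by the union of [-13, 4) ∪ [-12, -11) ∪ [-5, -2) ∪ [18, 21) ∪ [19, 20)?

Merged: [-13, 4), [18, 21).
Lengths: 17 + 3 = 20.

20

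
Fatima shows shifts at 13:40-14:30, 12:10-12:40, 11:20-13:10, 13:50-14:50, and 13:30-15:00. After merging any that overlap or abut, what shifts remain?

11:20-13:10, 13:30-15:00

Sort by start: 11:20-13:10, 12:10-12:40, 13:30-15:00, 13:40-14:30, 13:50-14:50.
12:10-12:40 overlaps/touches 11:20-13:10 → extend to 11:20-13:10.
13:30-15:00 is disjoint → start new block.
13:40-14:30 overlaps/touches 13:30-15:00 → extend to 13:30-15:00.
13:50-14:50 overlaps/touches 13:30-15:00 → extend to 13:30-15:00.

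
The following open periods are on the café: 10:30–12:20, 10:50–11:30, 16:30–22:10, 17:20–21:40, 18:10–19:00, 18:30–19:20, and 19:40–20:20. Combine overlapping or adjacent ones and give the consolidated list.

10:50–11:30 overlaps/touches 10:30–12:20 → extend to 10:30–12:20.
16:30–22:10 is disjoint → start new block.
17:20–21:40 overlaps/touches 16:30–22:10 → extend to 16:30–22:10.
18:10–19:00 overlaps/touches 16:30–22:10 → extend to 16:30–22:10.
18:30–19:20 overlaps/touches 16:30–22:10 → extend to 16:30–22:10.
19:40–20:20 overlaps/touches 16:30–22:10 → extend to 16:30–22:10.

10:30–12:20, 16:30–22:10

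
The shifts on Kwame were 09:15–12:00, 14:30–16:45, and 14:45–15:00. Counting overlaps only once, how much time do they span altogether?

5 h

Merged: 09:15–12:00, 14:30–16:45.
Lengths: 2 h 45 min + 2 h 15 min = 5 h.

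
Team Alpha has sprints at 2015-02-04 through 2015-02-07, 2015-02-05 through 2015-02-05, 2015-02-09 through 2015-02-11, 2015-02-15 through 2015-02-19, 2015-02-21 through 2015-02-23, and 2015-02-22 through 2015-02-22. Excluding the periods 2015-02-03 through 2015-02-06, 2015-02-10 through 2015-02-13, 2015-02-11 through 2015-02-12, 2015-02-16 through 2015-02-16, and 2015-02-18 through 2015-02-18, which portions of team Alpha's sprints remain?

2015-02-07 through 2015-02-07, 2015-02-09 through 2015-02-09, 2015-02-15 through 2015-02-15, 2015-02-17 through 2015-02-17, 2015-02-19 through 2015-02-19, 2015-02-21 through 2015-02-23

Merge the first list: 2015-02-04 through 2015-02-07, 2015-02-09 through 2015-02-11, 2015-02-15 through 2015-02-19, 2015-02-21 through 2015-02-23.
Merge the second list: 2015-02-03 through 2015-02-06, 2015-02-10 through 2015-02-13, 2015-02-16 through 2015-02-16, 2015-02-18 through 2015-02-18.
2015-02-04 through 2015-02-07 \ B = 2015-02-07 through 2015-02-07.
2015-02-09 through 2015-02-11 \ B = 2015-02-09 through 2015-02-09.
2015-02-15 through 2015-02-19 \ B = 2015-02-15 through 2015-02-15, 2015-02-17 through 2015-02-17, 2015-02-19 through 2015-02-19.
2015-02-21 through 2015-02-23: nothing removed.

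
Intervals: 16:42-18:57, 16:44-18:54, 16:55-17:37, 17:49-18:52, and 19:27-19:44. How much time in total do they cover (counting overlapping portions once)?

2 h 32 min

Merged: 16:42-18:57, 19:27-19:44.
Lengths: 2 h 15 min + 17 min = 2 h 32 min.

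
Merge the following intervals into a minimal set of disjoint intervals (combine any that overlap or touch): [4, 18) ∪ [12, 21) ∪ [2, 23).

[2, 23)

Sort by start: [2, 23), [4, 18), [12, 21).
[4, 18) overlaps/touches [2, 23) → extend to [2, 23).
[12, 21) overlaps/touches [2, 23) → extend to [2, 23).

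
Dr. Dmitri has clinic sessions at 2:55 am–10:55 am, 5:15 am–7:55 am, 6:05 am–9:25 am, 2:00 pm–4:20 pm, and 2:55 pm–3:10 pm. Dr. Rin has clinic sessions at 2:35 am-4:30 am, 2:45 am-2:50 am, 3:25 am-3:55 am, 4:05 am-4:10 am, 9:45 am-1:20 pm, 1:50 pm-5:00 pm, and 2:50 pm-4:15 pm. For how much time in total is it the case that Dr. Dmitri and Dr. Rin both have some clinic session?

5 h 5 min

A, merged: 2:55 am–10:55 am, 2:00 pm–4:20 pm.
B, merged: 2:35 am–4:30 am, 9:45 am–1:20 pm, 1:50 pm–5:00 pm.
A ∩ B = 2:55 am–4:30 am, 9:45 am–10:55 am, 2:00 pm–4:20 pm.
Total: 1 h 35 min + 1 h 10 min + 2 h 20 min = 5 h 5 min.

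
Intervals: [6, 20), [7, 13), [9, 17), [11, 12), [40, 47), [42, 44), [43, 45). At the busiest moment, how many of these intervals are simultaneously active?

4

Sweep endpoints in order; track running count of active intervals.
Peak of 4 reached at 11.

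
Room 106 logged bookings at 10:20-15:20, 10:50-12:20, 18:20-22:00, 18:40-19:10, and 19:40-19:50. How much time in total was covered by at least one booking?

Merged: 10:20–15:20, 18:20–22:00.
Lengths: 5 h + 3 h 40 min = 8 h 40 min.

8 h 40 min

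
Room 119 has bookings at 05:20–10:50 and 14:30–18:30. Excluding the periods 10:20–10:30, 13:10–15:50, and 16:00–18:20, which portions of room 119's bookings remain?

05:20–10:20, 10:30–10:50, 15:50–16:00, 18:20–18:30

05:20–10:50 with B removed leaves 05:20–10:20, 10:30–10:50.
14:30–18:30 with B removed leaves 15:50–16:00, 18:20–18:30.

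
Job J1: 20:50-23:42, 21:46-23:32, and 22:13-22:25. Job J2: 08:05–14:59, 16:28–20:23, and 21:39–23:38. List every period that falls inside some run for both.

21:39–23:38

First set merges to 20:50–23:42.
20:50–23:42 meets the second set on 21:39–23:38.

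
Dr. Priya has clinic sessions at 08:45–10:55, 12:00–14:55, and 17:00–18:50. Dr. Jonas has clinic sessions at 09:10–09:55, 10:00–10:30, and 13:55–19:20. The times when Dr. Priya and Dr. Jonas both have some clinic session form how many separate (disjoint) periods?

A ∩ B = 09:10–09:55, 10:00–10:30, 13:55–14:55, 17:00–18:50.
That is 4 disjoint pieces.

4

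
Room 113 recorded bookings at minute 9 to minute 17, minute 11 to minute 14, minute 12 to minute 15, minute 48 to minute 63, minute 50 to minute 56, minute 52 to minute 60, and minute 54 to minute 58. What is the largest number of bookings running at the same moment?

4

At minute 54, 4 of the intervals are simultaneously active.
No point has more.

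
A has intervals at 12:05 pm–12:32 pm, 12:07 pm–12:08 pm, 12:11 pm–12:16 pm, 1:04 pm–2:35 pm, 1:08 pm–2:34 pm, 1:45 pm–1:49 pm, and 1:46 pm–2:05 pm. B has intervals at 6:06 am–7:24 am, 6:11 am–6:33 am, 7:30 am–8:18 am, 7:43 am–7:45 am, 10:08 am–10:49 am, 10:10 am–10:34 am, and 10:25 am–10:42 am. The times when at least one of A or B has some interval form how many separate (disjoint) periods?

Merge the first list: 12:05 pm-12:32 pm, 1:04 pm-2:35 pm.
Merge the second list: 6:06 am-7:24 am, 7:30 am-8:18 am, 10:08 am-10:49 am.
A ∪ B = 6:06 am-7:24 am, 7:30 am-8:18 am, 10:08 am-10:49 am, 12:05 pm-12:32 pm, 1:04 pm-2:35 pm.
That is 5 disjoint pieces.

5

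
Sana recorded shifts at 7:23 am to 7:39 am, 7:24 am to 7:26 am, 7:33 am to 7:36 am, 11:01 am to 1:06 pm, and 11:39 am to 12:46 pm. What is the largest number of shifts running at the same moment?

Sweep endpoints in order; track running count of active intervals.
Peak of 2 reached at 7:24 am.

2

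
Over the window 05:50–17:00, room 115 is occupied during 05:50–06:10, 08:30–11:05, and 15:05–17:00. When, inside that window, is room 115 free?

The merged coverage is 05:50–06:10, 08:30–11:05, 15:05–17:00.
Gaps within 05:50–17:00: 06:10–08:30, 11:05–15:05.

06:10–08:30, 11:05–15:05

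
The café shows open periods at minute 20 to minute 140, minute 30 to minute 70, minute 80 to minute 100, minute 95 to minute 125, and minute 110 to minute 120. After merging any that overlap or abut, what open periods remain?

minute 20 to minute 140

minute 30 to minute 70 overlaps/touches minute 20 to minute 140 → extend to minute 20 to minute 140.
minute 80 to minute 100 overlaps/touches minute 20 to minute 140 → extend to minute 20 to minute 140.
minute 95 to minute 125 overlaps/touches minute 20 to minute 140 → extend to minute 20 to minute 140.
minute 110 to minute 120 overlaps/touches minute 20 to minute 140 → extend to minute 20 to minute 140.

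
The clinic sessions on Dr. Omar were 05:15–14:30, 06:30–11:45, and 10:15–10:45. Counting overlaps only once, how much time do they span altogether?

9 h 15 min

Merged: 05:15–14:30.
Length: 9 h 15 min.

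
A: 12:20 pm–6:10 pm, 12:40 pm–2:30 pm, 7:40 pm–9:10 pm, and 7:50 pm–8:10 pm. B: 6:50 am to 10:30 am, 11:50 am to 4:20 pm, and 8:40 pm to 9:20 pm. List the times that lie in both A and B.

12:20 pm-4:20 pm, 8:40 pm-9:10 pm

A, merged: 12:20 pm-6:10 pm, 7:40 pm-9:10 pm.
12:20 pm-6:10 pm overlaps B on 12:20 pm-4:20 pm.
7:40 pm-9:10 pm overlaps B on 8:40 pm-9:10 pm.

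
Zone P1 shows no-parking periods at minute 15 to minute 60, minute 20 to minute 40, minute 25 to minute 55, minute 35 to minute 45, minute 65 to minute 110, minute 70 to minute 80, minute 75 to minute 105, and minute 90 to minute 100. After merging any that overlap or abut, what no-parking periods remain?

minute 15 to minute 60, minute 65 to minute 110

minute 20 to minute 40 overlaps/touches minute 15 to minute 60 → extend to minute 15 to minute 60.
minute 25 to minute 55 overlaps/touches minute 15 to minute 60 → extend to minute 15 to minute 60.
minute 35 to minute 45 overlaps/touches minute 15 to minute 60 → extend to minute 15 to minute 60.
minute 65 to minute 110 is disjoint → start new block.
minute 70 to minute 80 overlaps/touches minute 65 to minute 110 → extend to minute 65 to minute 110.
minute 75 to minute 105 overlaps/touches minute 65 to minute 110 → extend to minute 65 to minute 110.
minute 90 to minute 100 overlaps/touches minute 65 to minute 110 → extend to minute 65 to minute 110.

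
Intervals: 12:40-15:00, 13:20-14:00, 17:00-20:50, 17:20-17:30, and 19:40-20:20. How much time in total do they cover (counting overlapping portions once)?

Merged: 12:40-15:00, 17:00-20:50.
Lengths: 2 h 20 min + 3 h 50 min = 6 h 10 min.

6 h 10 min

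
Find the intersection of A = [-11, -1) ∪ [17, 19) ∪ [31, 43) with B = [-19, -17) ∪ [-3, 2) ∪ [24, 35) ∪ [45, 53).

[-11, -1) overlaps B on [-3, -1).
[17, 19) falls entirely outside B.
[31, 43) overlaps B on [31, 35).

[-3, -1) ∪ [31, 35)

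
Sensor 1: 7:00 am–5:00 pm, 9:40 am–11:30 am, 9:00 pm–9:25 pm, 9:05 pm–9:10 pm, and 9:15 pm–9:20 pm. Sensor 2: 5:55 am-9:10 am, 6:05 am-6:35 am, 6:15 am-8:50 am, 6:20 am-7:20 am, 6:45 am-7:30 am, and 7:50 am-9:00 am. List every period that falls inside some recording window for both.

7:00 am–9:10 am

First set merges to 7:00 am–5:00 pm, 9:00 pm–9:25 pm.
Second set merges to 5:55 am–9:10 am.
7:00 am–5:00 pm ∩ B → 7:00 am–9:10 am.
9:00 pm–9:25 pm meets no B interval.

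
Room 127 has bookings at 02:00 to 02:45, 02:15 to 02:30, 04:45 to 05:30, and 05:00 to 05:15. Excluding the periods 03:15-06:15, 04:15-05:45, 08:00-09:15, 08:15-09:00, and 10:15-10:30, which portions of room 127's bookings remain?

02:00-02:45

First set merges to 02:00-02:45, 04:45-05:30.
Second set merges to 03:15-06:15, 08:00-09:15, 10:15-10:30.
02:00-02:45: no B overlap → unchanged.
04:45-05:30: fully covered by B → removed.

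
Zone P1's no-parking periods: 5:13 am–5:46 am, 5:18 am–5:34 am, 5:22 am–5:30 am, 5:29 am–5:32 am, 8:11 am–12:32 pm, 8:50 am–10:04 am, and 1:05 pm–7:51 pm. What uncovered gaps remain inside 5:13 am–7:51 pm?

5:46 am–8:11 am, 12:32 pm–1:05 pm

After merging, the occupied span is 5:13 am–5:46 am, 8:11 am–12:32 pm, 1:05 pm–7:51 pm.
Uncovered inside 5:13 am–7:51 pm: 5:46 am–8:11 am, 12:32 pm–1:05 pm.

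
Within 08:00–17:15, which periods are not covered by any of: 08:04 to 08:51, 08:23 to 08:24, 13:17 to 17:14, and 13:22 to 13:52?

Covered (merged): 08:04–08:51, 13:17–17:14.
Complement within 08:00–17:15: 08:00–08:04, 08:51–13:17, 17:14–17:15.

08:00–08:04, 08:51–13:17, 17:14–17:15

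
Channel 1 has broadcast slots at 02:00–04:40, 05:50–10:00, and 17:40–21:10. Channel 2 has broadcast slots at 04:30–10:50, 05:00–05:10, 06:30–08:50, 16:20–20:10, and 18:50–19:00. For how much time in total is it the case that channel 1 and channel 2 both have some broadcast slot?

B, merged: 04:30–10:50, 16:20–20:10.
A ∩ B = 04:30–04:40, 05:50–10:00, 17:40–20:10.
Total: 10 min + 4 h 10 min + 2 h 30 min = 6 h 50 min.

6 h 50 min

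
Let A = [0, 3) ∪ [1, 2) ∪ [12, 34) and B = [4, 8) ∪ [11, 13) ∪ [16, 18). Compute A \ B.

[0, 3) ∪ [13, 16) ∪ [18, 34)

First set merges to [0, 3), [12, 34).
[0, 3): nothing removed.
[12, 34) \ B = [13, 16), [18, 34).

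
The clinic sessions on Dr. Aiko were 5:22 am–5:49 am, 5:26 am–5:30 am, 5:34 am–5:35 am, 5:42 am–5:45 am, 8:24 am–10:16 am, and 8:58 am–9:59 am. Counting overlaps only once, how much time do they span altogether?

2 h 19 min

Merged: 5:22 am-5:49 am, 8:24 am-10:16 am.
Lengths: 27 min + 1 h 52 min = 2 h 19 min.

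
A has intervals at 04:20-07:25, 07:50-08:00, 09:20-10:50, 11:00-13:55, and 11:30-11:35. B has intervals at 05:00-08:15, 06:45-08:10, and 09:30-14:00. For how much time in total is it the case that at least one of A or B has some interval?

8 h 35 min

First set merges to 04:20–07:25, 07:50–08:00, 09:20–10:50, 11:00–13:55.
Second set merges to 05:00–08:15, 09:30–14:00.
A ∪ B = 04:20–08:15, 09:20–14:00.
Total: 3 h 55 min + 4 h 40 min = 8 h 35 min.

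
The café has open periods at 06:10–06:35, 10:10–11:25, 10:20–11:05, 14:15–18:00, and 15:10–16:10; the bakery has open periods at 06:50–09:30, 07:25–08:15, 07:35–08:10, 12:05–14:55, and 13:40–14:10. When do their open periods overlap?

14:15-14:55

First set merges to 06:10-06:35, 10:10-11:25, 14:15-18:00.
Second set merges to 06:50-09:30, 12:05-14:55.
06:10-06:35 meets no B interval.
10:10-11:25 meets no B interval.
14:15-18:00 ∩ B → 14:15-14:55.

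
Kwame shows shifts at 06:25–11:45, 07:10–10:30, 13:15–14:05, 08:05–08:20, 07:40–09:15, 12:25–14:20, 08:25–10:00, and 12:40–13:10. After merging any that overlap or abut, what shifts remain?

Sort by start: 06:25–11:45, 07:10–10:30, 07:40–09:15, 08:05–08:20, 08:25–10:00, 12:25–14:20, 12:40–13:10, 13:15–14:05.
07:10–10:30 overlaps/touches 06:25–11:45 → extend to 06:25–11:45.
07:40–09:15 overlaps/touches 06:25–11:45 → extend to 06:25–11:45.
08:05–08:20 overlaps/touches 06:25–11:45 → extend to 06:25–11:45.
08:25–10:00 overlaps/touches 06:25–11:45 → extend to 06:25–11:45.
12:25–14:20 is disjoint → start new block.
12:40–13:10 overlaps/touches 12:25–14:20 → extend to 12:25–14:20.
13:15–14:05 overlaps/touches 12:25–14:20 → extend to 12:25–14:20.

06:25–11:45, 12:25–14:20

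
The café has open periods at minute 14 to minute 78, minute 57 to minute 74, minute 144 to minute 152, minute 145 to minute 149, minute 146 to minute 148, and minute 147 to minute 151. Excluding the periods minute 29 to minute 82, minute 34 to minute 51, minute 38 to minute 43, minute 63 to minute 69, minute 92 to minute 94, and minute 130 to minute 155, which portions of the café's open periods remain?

minute 14 to minute 29

Merge the first list: minute 14 to minute 78, minute 144 to minute 152.
Merge the second list: minute 29 to minute 82, minute 92 to minute 94, minute 130 to minute 155.
minute 14 to minute 78 minus B → minute 14 to minute 29.
minute 144 to minute 152: fully covered by B → removed.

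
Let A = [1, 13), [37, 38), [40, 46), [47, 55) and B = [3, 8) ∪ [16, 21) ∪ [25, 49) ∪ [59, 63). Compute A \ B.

[1, 3) ∪ [8, 13) ∪ [49, 55)

[1, 13) with B removed leaves [1, 3), [8, 13).
[37, 38) lies entirely inside B → drops out.
[40, 46) lies entirely inside B → drops out.
[47, 55) with B removed leaves [49, 55).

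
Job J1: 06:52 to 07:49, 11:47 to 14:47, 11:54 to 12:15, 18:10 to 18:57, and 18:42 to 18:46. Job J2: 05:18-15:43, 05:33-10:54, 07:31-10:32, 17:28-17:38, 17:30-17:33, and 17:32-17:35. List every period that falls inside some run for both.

06:52-07:49, 11:47-14:47

Merge the first list: 06:52-07:49, 11:47-14:47, 18:10-18:57.
Merge the second list: 05:18-15:43, 17:28-17:38.
06:52-07:49 overlaps B on 06:52-07:49.
11:47-14:47 overlaps B on 11:47-14:47.
18:10-18:57 falls entirely outside B.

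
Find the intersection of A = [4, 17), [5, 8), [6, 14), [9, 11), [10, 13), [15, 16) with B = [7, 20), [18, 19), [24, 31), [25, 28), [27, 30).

[7, 17)

A, merged: [4, 17).
B, merged: [7, 20), [24, 31).
[4, 17) meets the second set on [7, 17).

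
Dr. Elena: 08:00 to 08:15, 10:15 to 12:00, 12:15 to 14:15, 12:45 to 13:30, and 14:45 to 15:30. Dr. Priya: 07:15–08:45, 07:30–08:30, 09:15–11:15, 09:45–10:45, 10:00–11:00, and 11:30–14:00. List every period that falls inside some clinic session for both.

A, merged: 08:00–08:15, 10:15–12:00, 12:15–14:15, 14:45–15:30.
B, merged: 07:15–08:45, 09:15–11:15, 11:30–14:00.
08:00–08:15 ∩ B → 08:00–08:15.
10:15–12:00 ∩ B → 10:15–11:15, 11:30–12:00.
12:15–14:15 ∩ B → 12:15–14:00.
14:45–15:30 meets no B interval.

08:00–08:15, 10:15–11:15, 11:30–12:00, 12:15–14:00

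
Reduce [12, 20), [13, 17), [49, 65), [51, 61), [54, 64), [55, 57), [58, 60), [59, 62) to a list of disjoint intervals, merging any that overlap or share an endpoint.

[12, 20) ∪ [49, 65)

[13, 17) overlaps/touches [12, 20) → extend to [12, 20).
[49, 65) is disjoint → start new block.
[51, 61) overlaps/touches [49, 65) → extend to [49, 65).
[54, 64) overlaps/touches [49, 65) → extend to [49, 65).
[55, 57) overlaps/touches [49, 65) → extend to [49, 65).
[58, 60) overlaps/touches [49, 65) → extend to [49, 65).
[59, 62) overlaps/touches [49, 65) → extend to [49, 65).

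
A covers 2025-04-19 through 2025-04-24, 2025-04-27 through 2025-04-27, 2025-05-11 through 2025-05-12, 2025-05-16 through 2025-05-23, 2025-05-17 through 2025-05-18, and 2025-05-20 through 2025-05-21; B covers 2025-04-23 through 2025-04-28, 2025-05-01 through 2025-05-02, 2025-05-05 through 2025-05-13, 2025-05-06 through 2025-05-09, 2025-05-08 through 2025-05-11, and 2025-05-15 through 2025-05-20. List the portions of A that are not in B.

A, merged: 2025-04-19 through 2025-04-24, 2025-04-27 through 2025-04-27, 2025-05-11 through 2025-05-12, 2025-05-16 through 2025-05-23.
B, merged: 2025-04-23 through 2025-04-28, 2025-05-01 through 2025-05-02, 2025-05-05 through 2025-05-13, 2025-05-15 through 2025-05-20.
2025-04-19 through 2025-04-24 \ B = 2025-04-19 through 2025-04-22.
2025-04-27 through 2025-04-27: entirely removed.
2025-05-11 through 2025-05-12: entirely removed.
2025-05-16 through 2025-05-23 \ B = 2025-05-21 through 2025-05-23.

2025-04-19 through 2025-04-22, 2025-05-21 through 2025-05-23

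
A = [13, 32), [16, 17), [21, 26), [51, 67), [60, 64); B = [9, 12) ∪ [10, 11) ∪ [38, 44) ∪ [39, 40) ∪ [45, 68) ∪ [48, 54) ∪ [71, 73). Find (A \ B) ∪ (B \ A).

[9, 12) ∪ [13, 32) ∪ [38, 44) ∪ [45, 51) ∪ [67, 68) ∪ [71, 73)

First set merges to [13, 32), [51, 67).
Second set merges to [9, 12), [38, 44), [45, 68), [71, 73).
Only in the first: [13, 32).
Only in the second: [9, 12), [38, 44), [45, 51), [67, 68), [71, 73).
Together these are the periods covered by exactly one.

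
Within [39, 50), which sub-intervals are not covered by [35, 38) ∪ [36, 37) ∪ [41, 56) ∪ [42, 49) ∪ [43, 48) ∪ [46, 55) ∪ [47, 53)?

The merged coverage is [35, 38), [41, 56).
Complement within [39, 50): [39, 41).

[39, 41)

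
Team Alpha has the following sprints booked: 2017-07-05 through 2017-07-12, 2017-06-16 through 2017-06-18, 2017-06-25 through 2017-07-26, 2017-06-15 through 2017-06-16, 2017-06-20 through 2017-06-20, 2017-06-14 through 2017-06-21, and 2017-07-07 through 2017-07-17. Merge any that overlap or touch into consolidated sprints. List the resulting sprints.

Sort by start: 2017-06-14 through 2017-06-21, 2017-06-15 through 2017-06-16, 2017-06-16 through 2017-06-18, 2017-06-20 through 2017-06-20, 2017-06-25 through 2017-07-26, 2017-07-05 through 2017-07-12, 2017-07-07 through 2017-07-17.
2017-06-15 through 2017-06-16 overlaps/touches 2017-06-14 through 2017-06-21 → extend to 2017-06-14 through 2017-06-21.
2017-06-16 through 2017-06-18 overlaps/touches 2017-06-14 through 2017-06-21 → extend to 2017-06-14 through 2017-06-21.
2017-06-20 through 2017-06-20 overlaps/touches 2017-06-14 through 2017-06-21 → extend to 2017-06-14 through 2017-06-21.
2017-06-25 through 2017-07-26 is disjoint → start new block.
2017-07-05 through 2017-07-12 overlaps/touches 2017-06-25 through 2017-07-26 → extend to 2017-06-25 through 2017-07-26.
2017-07-07 through 2017-07-17 overlaps/touches 2017-06-25 through 2017-07-26 → extend to 2017-06-25 through 2017-07-26.

2017-06-14 through 2017-06-21, 2017-06-25 through 2017-07-26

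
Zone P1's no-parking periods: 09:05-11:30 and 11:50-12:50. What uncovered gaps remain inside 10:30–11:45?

After merging, the occupied span is 09:05–11:30, 11:50–12:50.
Gaps within 10:30–11:45: 11:30–11:45.

11:30–11:45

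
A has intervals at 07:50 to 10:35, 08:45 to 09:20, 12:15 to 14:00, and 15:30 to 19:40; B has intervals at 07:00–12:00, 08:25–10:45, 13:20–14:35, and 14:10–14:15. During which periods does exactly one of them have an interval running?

A, merged: 07:50–10:35, 12:15–14:00, 15:30–19:40.
B, merged: 07:00–12:00, 13:20–14:35.
A \ B = 12:15–13:20, 15:30–19:40.
B \ A = 07:00–07:50, 10:35–12:00, 14:00–14:35.
Union of the two gives the symmetric difference.

07:00–07:50, 10:35–12:00, 12:15–13:20, 14:00–14:35, 15:30–19:40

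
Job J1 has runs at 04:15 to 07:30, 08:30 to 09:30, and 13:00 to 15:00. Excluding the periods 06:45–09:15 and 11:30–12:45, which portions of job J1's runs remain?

04:15–07:30 minus B → 04:15–06:45.
08:30–09:30 minus B → 09:15–09:30.
13:00–15:00: no B overlap → unchanged.

04:15–06:45, 09:15–09:30, 13:00–15:00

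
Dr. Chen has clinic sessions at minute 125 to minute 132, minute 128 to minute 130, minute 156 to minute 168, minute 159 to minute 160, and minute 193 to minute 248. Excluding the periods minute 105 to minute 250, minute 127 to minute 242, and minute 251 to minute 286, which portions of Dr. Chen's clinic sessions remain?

none

Merge the first list: minute 125 to minute 132, minute 156 to minute 168, minute 193 to minute 248.
Merge the second list: minute 105 to minute 250, minute 251 to minute 286.
minute 125 to minute 132 lies entirely inside B → drops out.
minute 156 to minute 168 lies entirely inside B → drops out.
minute 193 to minute 248 lies entirely inside B → drops out.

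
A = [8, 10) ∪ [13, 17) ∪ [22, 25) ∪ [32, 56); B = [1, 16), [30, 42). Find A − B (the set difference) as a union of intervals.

[8, 10): entirely removed.
[13, 17) \ B = [16, 17).
[22, 25): nothing removed.
[32, 56) \ B = [42, 56).

[16, 17) ∪ [22, 25) ∪ [42, 56)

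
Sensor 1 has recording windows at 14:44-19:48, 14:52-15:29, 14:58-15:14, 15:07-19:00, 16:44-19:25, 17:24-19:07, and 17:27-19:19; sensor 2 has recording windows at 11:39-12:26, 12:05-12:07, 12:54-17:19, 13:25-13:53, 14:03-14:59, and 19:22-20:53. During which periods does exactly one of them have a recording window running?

11:39–12:26, 12:54–14:44, 17:19–19:22, 19:48–20:53

A, merged: 14:44–19:48.
B, merged: 11:39–12:26, 12:54–17:19, 19:22–20:53.
Only in the first: 17:19–19:22.
Only in the second: 11:39–12:26, 12:54–14:44, 19:48–20:53.
Together these are the periods covered by exactly one.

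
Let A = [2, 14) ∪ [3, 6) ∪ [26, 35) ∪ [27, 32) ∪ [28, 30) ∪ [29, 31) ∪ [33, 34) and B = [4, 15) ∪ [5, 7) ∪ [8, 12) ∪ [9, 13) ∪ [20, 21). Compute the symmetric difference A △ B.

[2, 4) ∪ [14, 15) ∪ [20, 21) ∪ [26, 35)

Merge the first list: [2, 14), [26, 35).
Merge the second list: [4, 15), [20, 21).
A \ B = [2, 4), [26, 35).
B \ A = [14, 15), [20, 21).
Union of the two gives the symmetric difference.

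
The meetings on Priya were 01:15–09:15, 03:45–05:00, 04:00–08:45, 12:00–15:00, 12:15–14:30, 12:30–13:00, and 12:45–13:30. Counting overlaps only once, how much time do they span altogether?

Merged: 01:15–09:15, 12:00–15:00.
Lengths: 8 h + 3 h = 11 h.

11 h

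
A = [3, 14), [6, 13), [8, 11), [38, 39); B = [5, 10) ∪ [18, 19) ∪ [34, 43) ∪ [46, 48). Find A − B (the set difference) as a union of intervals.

Merge the first list: [3, 14), [38, 39).
[3, 14) with B removed leaves [3, 5), [10, 14).
[38, 39) lies entirely inside B → drops out.

[3, 5) ∪ [10, 14)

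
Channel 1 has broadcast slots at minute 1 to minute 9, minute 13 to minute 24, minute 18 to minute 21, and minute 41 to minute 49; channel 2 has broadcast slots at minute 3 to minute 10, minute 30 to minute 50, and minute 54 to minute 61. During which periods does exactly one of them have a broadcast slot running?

minute 1 to minute 3, minute 9 to minute 10, minute 13 to minute 24, minute 30 to minute 41, minute 49 to minute 50, minute 54 to minute 61

First set merges to minute 1 to minute 9, minute 13 to minute 24, minute 41 to minute 49.
A \ B = minute 1 to minute 3, minute 13 to minute 24.
B \ A = minute 9 to minute 10, minute 30 to minute 41, minute 49 to minute 50, minute 54 to minute 61.
Union of the two gives the symmetric difference.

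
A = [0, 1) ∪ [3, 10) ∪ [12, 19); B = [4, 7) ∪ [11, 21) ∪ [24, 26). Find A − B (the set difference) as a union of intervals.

[0, 1): no B overlap → unchanged.
[3, 10) minus B → [3, 4), [7, 10).
[12, 19): fully covered by B → removed.

[0, 1) ∪ [3, 4) ∪ [7, 10)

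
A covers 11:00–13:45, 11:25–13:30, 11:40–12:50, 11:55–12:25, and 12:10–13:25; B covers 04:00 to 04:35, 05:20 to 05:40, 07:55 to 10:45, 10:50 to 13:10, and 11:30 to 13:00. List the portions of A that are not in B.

13:10–13:45

A, merged: 11:00–13:45.
B, merged: 04:00–04:35, 05:20–05:40, 07:55–10:45, 10:50–13:10.
11:00–13:45 minus B → 13:10–13:45.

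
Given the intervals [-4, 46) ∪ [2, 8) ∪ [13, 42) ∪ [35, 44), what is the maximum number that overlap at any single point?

3

Sweep endpoints in order; track running count of active intervals.
Peak of 3 reached at 35.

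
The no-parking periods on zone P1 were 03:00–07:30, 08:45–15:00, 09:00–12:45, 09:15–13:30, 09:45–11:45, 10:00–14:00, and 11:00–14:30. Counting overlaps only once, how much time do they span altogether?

Merged: 03:00–07:30, 08:45–15:00.
Lengths: 4 h 30 min + 6 h 15 min = 10 h 45 min.

10 h 45 min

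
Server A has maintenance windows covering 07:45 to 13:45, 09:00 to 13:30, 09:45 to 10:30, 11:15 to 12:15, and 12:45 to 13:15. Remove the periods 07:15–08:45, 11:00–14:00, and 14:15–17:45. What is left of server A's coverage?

08:45–11:00

A, merged: 07:45–13:45.
07:45–13:45 with B removed leaves 08:45–11:00.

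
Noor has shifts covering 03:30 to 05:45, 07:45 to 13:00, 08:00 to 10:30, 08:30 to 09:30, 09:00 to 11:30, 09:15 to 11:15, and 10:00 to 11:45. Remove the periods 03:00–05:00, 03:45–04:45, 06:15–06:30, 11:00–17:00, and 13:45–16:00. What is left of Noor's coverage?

A, merged: 03:30–05:45, 07:45–13:00.
B, merged: 03:00–05:00, 06:15–06:30, 11:00–17:00.
03:30–05:45 \ B = 05:00–05:45.
07:45–13:00 \ B = 07:45–11:00.

05:00–05:45, 07:45–11:00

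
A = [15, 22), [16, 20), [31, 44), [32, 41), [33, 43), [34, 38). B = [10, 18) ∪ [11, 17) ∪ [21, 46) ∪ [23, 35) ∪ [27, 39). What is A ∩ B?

First set merges to [15, 22), [31, 44).
Second set merges to [10, 18), [21, 46).
[15, 22) ∩ B → [15, 18), [21, 22).
[31, 44) ∩ B → [31, 44).

[15, 18) ∪ [21, 22) ∪ [31, 44)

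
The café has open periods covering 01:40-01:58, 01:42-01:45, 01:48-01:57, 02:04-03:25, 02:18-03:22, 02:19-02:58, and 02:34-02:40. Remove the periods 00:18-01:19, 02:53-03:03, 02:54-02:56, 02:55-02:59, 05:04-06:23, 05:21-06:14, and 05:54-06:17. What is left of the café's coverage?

01:40–01:58, 02:04–02:53, 03:03–03:25

Merge the first list: 01:40–01:58, 02:04–03:25.
Merge the second list: 00:18–01:19, 02:53–03:03, 05:04–06:23.
01:40–01:58 is untouched.
02:04–03:25 with B removed leaves 02:04–02:53, 03:03–03:25.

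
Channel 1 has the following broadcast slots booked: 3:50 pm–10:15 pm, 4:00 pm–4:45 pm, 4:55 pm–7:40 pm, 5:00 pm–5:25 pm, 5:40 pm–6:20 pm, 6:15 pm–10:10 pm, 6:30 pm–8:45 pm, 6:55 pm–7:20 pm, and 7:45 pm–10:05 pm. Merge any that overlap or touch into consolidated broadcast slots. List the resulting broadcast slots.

4:00 pm-4:45 pm overlaps/touches 3:50 pm-10:15 pm → extend to 3:50 pm-10:15 pm.
4:55 pm-7:40 pm overlaps/touches 3:50 pm-10:15 pm → extend to 3:50 pm-10:15 pm.
5:00 pm-5:25 pm overlaps/touches 3:50 pm-10:15 pm → extend to 3:50 pm-10:15 pm.
5:40 pm-6:20 pm overlaps/touches 3:50 pm-10:15 pm → extend to 3:50 pm-10:15 pm.
6:15 pm-10:10 pm overlaps/touches 3:50 pm-10:15 pm → extend to 3:50 pm-10:15 pm.
6:30 pm-8:45 pm overlaps/touches 3:50 pm-10:15 pm → extend to 3:50 pm-10:15 pm.
6:55 pm-7:20 pm overlaps/touches 3:50 pm-10:15 pm → extend to 3:50 pm-10:15 pm.
7:45 pm-10:05 pm overlaps/touches 3:50 pm-10:15 pm → extend to 3:50 pm-10:15 pm.

3:50 pm-10:15 pm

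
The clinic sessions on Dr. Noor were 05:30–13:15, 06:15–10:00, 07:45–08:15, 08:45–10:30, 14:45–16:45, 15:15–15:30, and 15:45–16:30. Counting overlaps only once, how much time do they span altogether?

9 h 45 min

Merged: 05:30-13:15, 14:45-16:45.
Lengths: 7 h 45 min + 2 h = 9 h 45 min.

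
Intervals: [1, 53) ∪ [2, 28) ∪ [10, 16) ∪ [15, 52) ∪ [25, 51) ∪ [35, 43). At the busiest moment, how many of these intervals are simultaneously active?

4

Walk the sorted start/end points keeping a running depth.
The depth first hits 4 at 15.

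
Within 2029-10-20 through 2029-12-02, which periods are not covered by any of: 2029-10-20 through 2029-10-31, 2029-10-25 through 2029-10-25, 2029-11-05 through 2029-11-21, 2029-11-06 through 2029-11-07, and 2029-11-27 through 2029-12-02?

The merged coverage is 2029-10-20 through 2029-10-31, 2029-11-05 through 2029-11-21, 2029-11-27 through 2029-12-02.
Uncovered inside 2029-10-20 through 2029-12-02: 2029-11-01 through 2029-11-04, 2029-11-22 through 2029-11-26.

2029-11-01 through 2029-11-04, 2029-11-22 through 2029-11-26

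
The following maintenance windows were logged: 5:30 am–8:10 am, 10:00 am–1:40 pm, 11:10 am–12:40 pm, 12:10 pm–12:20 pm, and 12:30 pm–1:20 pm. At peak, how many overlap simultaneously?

Walk the sorted start/end points keeping a running depth.
The depth first hits 3 at 12:10 pm.

3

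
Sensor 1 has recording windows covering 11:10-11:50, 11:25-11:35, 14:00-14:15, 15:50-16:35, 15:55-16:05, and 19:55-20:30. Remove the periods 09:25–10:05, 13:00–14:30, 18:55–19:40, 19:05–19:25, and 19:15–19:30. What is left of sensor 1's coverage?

A, merged: 11:10–11:50, 14:00–14:15, 15:50–16:35, 19:55–20:30.
B, merged: 09:25–10:05, 13:00–14:30, 18:55–19:40.
11:10–11:50: no B overlap → unchanged.
14:00–14:15: fully covered by B → removed.
15:50–16:35: no B overlap → unchanged.
19:55–20:30: no B overlap → unchanged.

11:10–11:50, 15:50–16:35, 19:55–20:30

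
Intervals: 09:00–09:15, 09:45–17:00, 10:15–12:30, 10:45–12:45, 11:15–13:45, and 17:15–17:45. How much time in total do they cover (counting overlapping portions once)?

8 h

Merged: 09:00–09:15, 09:45–17:00, 17:15–17:45.
Lengths: 15 min + 7 h 15 min + 30 min = 8 h.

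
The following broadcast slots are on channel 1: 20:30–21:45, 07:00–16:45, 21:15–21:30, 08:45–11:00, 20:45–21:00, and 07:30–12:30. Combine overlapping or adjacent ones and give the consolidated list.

07:00-16:45, 20:30-21:45

Sort by start: 07:00-16:45, 07:30-12:30, 08:45-11:00, 20:30-21:45, 20:45-21:00, 21:15-21:30.
07:30-12:30 overlaps/touches 07:00-16:45 → extend to 07:00-16:45.
08:45-11:00 overlaps/touches 07:00-16:45 → extend to 07:00-16:45.
20:30-21:45 is disjoint → start new block.
20:45-21:00 overlaps/touches 20:30-21:45 → extend to 20:30-21:45.
21:15-21:30 overlaps/touches 20:30-21:45 → extend to 20:30-21:45.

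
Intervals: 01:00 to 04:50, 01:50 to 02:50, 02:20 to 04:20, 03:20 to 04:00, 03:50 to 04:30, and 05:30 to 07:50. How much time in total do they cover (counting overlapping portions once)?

Merged: 01:00–04:50, 05:30–07:50.
Lengths: 3 h 50 min + 2 h 20 min = 6 h 10 min.

6 h 10 min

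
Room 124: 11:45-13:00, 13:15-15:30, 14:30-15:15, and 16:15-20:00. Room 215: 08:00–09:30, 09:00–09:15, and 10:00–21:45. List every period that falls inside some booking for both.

Merge the first list: 11:45–13:00, 13:15–15:30, 16:15–20:00.
Merge the second list: 08:00–09:30, 10:00–21:45.
11:45–13:00 meets the second set on 11:45–13:00.
13:15–15:30 meets the second set on 13:15–15:30.
16:15–20:00 meets the second set on 16:15–20:00.

11:45–13:00, 13:15–15:30, 16:15–20:00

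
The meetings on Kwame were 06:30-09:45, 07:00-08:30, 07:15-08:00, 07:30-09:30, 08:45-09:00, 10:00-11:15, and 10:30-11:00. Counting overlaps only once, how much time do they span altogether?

4 h 30 min

Merged: 06:30–09:45, 10:00–11:15.
Lengths: 3 h 15 min + 1 h 15 min = 4 h 30 min.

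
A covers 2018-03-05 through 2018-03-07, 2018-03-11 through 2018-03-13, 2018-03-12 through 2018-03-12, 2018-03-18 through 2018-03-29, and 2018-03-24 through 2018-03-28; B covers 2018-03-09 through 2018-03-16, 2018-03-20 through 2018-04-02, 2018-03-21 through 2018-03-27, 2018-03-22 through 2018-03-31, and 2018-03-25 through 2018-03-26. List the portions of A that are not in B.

Merge the first list: 2018-03-05 through 2018-03-07, 2018-03-11 through 2018-03-13, 2018-03-18 through 2018-03-29.
Merge the second list: 2018-03-09 through 2018-03-16, 2018-03-20 through 2018-04-02.
2018-03-05 through 2018-03-07: nothing removed.
2018-03-11 through 2018-03-13: entirely removed.
2018-03-18 through 2018-03-29 \ B = 2018-03-18 through 2018-03-19.

2018-03-05 through 2018-03-07, 2018-03-18 through 2018-03-19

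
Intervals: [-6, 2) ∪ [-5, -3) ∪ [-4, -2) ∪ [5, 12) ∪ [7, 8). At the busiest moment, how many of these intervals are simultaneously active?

Sweep endpoints in order; track running count of active intervals.
Peak of 3 reached at -4.

3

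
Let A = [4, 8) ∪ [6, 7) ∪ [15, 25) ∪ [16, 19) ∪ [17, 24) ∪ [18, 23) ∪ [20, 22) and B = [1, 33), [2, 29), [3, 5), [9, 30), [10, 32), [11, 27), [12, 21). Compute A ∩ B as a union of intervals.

[4, 8) ∪ [15, 25)

First set merges to [4, 8), [15, 25).
Second set merges to [1, 33).
[4, 8) meets the second set on [4, 8).
[15, 25) meets the second set on [15, 25).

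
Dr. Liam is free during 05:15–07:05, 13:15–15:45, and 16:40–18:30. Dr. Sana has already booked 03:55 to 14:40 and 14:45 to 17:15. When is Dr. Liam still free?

14:40–14:45, 17:15–18:30

05:15–07:05: entirely removed.
13:15–15:45 \ B = 14:40–14:45.
16:40–18:30 \ B = 17:15–18:30.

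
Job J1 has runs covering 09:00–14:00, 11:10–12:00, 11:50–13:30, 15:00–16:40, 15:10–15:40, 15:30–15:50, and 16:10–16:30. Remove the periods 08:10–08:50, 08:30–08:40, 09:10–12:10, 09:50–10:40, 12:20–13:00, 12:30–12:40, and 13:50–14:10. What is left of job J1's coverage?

First set merges to 09:00–14:00, 15:00–16:40.
Second set merges to 08:10–08:50, 09:10–12:10, 12:20–13:00, 13:50–14:10.
09:00–14:00 with B removed leaves 09:00–09:10, 12:10–12:20, 13:00–13:50.
15:00–16:40 is untouched.

09:00–09:10, 12:10–12:20, 13:00–13:50, 15:00–16:40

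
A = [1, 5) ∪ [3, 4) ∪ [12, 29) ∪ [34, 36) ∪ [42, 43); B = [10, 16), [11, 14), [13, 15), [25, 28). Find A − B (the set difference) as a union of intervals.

[1, 5) ∪ [16, 25) ∪ [28, 29) ∪ [34, 36) ∪ [42, 43)

Merge the first list: [1, 5), [12, 29), [34, 36), [42, 43).
Merge the second list: [10, 16), [25, 28).
[1, 5): nothing removed.
[12, 29) \ B = [16, 25), [28, 29).
[34, 36): nothing removed.
[42, 43): nothing removed.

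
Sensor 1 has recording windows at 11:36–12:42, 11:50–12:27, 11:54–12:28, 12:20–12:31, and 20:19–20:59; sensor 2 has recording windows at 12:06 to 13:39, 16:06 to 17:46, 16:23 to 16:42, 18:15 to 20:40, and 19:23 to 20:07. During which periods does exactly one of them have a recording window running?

11:36–12:06, 12:42–13:39, 16:06–17:46, 18:15–20:19, 20:40–20:59

Merge the first list: 11:36–12:42, 20:19–20:59.
Merge the second list: 12:06–13:39, 16:06–17:46, 18:15–20:40.
Only in the first: 11:36–12:06, 20:40–20:59.
Only in the second: 12:42–13:39, 16:06–17:46, 18:15–20:19.
Together these are the periods covered by exactly one.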